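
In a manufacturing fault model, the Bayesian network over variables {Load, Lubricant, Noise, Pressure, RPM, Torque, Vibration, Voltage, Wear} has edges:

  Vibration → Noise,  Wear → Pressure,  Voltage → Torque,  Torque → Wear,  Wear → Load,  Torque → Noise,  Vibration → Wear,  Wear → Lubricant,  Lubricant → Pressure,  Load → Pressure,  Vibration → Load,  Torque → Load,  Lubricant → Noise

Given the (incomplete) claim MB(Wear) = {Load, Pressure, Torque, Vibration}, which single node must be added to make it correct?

Lubricant

Parents of Wear: Torque, Vibration.
Wear's children: Load, Lubricant, Pressure.
Co-parents of Wear (other parents of its children):
  Lubricant: no additional parents.
  Load's other parents are Torque, Vibration.
  Pressure also has parents Load, Lubricant.
MB(Wear) = {Load, Lubricant, Pressure, Torque, Vibration}.
Comparing with the claimed set, Lubricant is missing.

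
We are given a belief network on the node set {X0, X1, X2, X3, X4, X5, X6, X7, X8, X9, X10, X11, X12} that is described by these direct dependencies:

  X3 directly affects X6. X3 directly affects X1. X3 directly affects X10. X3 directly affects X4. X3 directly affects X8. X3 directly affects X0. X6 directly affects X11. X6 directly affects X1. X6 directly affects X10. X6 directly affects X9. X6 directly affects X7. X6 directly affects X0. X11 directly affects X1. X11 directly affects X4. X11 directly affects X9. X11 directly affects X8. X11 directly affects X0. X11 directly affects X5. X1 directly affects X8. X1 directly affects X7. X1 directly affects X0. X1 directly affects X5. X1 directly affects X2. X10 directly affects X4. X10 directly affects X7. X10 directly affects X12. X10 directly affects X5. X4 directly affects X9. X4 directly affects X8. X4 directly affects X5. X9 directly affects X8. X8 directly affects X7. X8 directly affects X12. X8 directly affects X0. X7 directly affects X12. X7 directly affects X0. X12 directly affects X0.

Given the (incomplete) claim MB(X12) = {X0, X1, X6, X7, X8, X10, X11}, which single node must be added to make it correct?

X3

Ch(X12) = {X0}.
Pa(X12) = {X7, X8, X10}.
Co-parents of X12 (other parents of its children):
  X0: X1, X3, X6, X7, X8, X11
MB(X12) = {X0, X1, X3, X6, X7, X8, X10, X11}.
Comparing with the claimed set, X3 is missing.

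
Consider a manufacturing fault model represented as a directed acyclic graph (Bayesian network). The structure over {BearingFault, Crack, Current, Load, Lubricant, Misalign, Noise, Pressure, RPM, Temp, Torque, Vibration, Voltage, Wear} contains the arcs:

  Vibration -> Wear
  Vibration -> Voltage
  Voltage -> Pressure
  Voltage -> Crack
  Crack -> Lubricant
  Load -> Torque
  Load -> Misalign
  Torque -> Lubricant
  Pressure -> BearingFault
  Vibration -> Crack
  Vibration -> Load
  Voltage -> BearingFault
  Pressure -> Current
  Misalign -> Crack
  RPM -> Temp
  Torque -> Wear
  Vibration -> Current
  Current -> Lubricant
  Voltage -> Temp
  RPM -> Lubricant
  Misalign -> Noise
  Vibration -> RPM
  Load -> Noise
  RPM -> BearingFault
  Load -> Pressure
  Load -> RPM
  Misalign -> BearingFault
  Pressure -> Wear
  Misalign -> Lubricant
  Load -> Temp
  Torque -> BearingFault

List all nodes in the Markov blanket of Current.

{Crack, Lubricant, Misalign, Pressure, RPM, Torque, Vibration}

By definition, MB(Current) is built from Current's parents, Current's children, and the co-parents of Current.
Pa(Current) = {Pressure, Vibration}.
Ch(Current) = {Lubricant}.
For each child, the remaining parents (spouses of Current):
  parents(Lubricant) \ {Current} = {Crack, Misalign, RPM, Torque}.
Taking the union gives {Crack, Lubricant, Misalign, Pressure, RPM, Torque, Vibration}.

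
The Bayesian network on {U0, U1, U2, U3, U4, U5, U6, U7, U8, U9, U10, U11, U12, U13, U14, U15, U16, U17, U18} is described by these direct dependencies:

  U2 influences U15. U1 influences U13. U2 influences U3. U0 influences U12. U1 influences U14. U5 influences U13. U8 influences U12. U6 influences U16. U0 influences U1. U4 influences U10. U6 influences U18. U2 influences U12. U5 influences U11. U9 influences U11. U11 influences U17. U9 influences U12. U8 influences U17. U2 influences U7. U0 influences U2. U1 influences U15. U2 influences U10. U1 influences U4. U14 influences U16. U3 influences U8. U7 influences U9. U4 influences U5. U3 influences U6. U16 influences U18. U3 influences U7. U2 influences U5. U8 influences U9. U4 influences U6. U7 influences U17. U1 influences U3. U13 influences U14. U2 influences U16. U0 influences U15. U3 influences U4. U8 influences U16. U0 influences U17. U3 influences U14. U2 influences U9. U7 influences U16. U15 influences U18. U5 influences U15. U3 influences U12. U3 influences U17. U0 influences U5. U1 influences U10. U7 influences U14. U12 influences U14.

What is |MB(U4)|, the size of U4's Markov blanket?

A node's Markov blanket = Pa ∪ Ch ∪ (parents of Ch other than the node itself).
U4's parents: U1, U3.
Ch(U4) = {U5, U6, U10}.
For each child, the remaining parents (spouses of U4):
  U5 also has parents U0, U2.
  U6 also has parent U3.
  U10 also has parents U1, U2.
MB(U4) = {U0, U1, U2, U3, U5, U6, U10}, which has 7 nodes.

7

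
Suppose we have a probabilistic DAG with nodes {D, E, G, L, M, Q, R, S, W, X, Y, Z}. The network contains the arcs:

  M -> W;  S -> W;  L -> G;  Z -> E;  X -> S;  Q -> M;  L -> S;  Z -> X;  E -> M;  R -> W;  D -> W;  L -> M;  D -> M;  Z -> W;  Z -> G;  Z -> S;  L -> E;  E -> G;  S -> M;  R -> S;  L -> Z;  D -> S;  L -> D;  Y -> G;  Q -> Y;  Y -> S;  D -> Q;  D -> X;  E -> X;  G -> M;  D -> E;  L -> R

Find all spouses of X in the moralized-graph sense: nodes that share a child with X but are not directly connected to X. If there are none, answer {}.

Children of X: S.
  S also has parents D, L, R, Y, Z.
Excluding nodes already adjacent to X (D, E, S, Z), the co-parent-only contribution is {L, R, Y}.

{L, R, Y}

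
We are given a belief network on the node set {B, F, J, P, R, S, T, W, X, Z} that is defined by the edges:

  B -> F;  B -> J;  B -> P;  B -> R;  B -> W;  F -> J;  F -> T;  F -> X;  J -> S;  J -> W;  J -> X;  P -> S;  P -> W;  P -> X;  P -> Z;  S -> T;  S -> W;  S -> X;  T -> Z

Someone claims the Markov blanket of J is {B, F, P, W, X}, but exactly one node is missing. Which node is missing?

A node's Markov blanket = Pa ∪ Ch ∪ (parents of Ch other than the node itself).
Pa(J) = {B, F}.
Ch(J) = {S, W, X}.
Co-parents of J (other parents of its children):
  parents(S) \ {J} = {P}.
  parents(W) \ {J} = {B, P, S}.
  X's other parents are F, P, S.
MB(J) = {B, F, P, S, W, X}.
Comparing with the claimed set, S is missing.

S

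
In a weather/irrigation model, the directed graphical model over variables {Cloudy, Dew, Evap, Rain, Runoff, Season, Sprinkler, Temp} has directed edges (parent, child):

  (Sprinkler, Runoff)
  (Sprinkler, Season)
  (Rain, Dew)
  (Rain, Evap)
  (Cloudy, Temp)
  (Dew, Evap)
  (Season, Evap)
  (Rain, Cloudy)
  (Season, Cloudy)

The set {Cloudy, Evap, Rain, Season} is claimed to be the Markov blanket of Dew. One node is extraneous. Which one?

Cloudy

Recall MB(v) = parents ∪ children ∪ spouses, where spouses are the other parents of v's children.
Pa(Dew) = {Rain}.
Dew's children: Evap.
Co-parents of Dew (other parents of its children):
  Evap's other parents are Rain, Season.
MB(Dew) = {Evap, Rain, Season}.
Cloudy is neither a parent, child, nor co-parent of Dew, so it does not belong.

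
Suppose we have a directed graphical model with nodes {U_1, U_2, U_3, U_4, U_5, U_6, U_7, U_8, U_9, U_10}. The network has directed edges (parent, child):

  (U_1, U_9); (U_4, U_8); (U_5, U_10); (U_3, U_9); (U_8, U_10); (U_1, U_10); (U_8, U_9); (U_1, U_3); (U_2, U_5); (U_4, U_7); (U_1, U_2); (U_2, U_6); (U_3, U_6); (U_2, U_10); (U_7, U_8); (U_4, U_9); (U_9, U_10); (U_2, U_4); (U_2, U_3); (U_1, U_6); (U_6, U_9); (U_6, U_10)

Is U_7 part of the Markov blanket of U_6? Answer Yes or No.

U_6 has parents U_1, U_2, U_3.
U_6's children: U_9, U_10.
For each child, the remaining parents (spouses of U_6):
  U_9 also has parents U_1, U_3, U_4, U_8.
  U_10 also has parents U_1, U_2, U_5, U_8, U_9.
MB(U_6) = {U_1, U_2, U_3, U_4, U_5, U_8, U_9, U_10}; U_7 is not in this set.

No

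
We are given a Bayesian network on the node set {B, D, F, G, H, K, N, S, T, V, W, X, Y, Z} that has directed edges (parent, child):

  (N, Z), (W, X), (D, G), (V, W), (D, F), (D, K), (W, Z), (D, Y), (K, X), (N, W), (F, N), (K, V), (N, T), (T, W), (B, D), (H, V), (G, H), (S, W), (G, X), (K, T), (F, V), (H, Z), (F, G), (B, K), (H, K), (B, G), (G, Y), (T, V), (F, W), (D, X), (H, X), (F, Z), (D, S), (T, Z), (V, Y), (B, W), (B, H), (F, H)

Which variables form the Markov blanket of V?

{B, D, F, G, H, K, N, S, T, W, Y}

V has children W, Y.
V has parents F, H, K, T.
For each child, the remaining parents (spouses of V):
  parents(W) \ {V} = {B, F, N, S, T}.
  parents(Y) \ {V} = {D, G}.
So the Markov blanket of V is {B, D, F, G, H, K, N, S, T, W, Y}.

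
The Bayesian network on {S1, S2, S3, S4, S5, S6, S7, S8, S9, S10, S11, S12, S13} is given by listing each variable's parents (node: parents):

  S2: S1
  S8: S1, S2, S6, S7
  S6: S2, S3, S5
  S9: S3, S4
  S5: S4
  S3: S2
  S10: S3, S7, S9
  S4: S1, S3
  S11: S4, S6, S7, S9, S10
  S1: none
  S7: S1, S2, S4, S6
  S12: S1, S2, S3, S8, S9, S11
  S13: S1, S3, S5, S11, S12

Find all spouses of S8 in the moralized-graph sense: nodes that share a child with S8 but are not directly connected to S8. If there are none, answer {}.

{S3, S9, S11}

Children of S8: S12.
  parents(S12) \ {S8} = {S1, S2, S3, S9, S11}.
Excluding nodes already adjacent to S8 (S1, S2, S6, S7, S12), the co-parent-only contribution is {S3, S9, S11}.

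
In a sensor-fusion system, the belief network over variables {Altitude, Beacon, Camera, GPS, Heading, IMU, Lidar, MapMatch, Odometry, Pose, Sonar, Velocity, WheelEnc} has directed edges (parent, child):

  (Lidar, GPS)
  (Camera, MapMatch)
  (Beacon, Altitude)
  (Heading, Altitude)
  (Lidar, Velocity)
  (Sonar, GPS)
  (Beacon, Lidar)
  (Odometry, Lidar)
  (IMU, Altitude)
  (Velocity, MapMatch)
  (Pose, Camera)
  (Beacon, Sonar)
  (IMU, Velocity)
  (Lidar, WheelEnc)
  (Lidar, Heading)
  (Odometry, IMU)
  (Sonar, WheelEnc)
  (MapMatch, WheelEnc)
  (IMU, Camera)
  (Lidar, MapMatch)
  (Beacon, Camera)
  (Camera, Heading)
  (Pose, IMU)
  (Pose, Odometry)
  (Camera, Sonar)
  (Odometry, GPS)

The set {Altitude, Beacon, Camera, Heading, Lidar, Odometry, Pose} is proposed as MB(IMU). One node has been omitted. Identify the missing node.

A node's Markov blanket = Pa ∪ Ch ∪ (parents of Ch other than the node itself).
IMU has parents Odometry, Pose.
IMU's children: Altitude, Camera, Velocity.
Other parents of IMU's children:
  Camera: Beacon, Pose
  Velocity: Lidar
  Altitude: Beacon, Heading
MB(IMU) = {Altitude, Beacon, Camera, Heading, Lidar, Odometry, Pose, Velocity}.
Comparing with the claimed set, Velocity is missing.

Velocity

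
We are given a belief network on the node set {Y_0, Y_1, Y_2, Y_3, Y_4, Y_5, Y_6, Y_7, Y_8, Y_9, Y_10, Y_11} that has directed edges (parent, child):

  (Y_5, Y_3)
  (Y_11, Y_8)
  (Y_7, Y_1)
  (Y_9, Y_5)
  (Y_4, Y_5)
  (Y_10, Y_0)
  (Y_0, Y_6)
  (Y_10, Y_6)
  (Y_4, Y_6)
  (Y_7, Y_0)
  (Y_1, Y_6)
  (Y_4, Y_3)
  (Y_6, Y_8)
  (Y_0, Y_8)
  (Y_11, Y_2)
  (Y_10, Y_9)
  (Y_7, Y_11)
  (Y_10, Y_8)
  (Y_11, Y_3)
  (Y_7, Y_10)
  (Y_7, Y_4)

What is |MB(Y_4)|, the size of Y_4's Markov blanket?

9

A node's Markov blanket = Pa ∪ Ch ∪ (parents of Ch other than the node itself).
Y_4 has parent Y_7.
Ch(Y_4) = {Y_3, Y_5, Y_6}.
For each child, the remaining parents (spouses of Y_4):
  Y_6: Y_0, Y_1, Y_10
  Y_5: Y_9
  Y_3: Y_5, Y_11
MB(Y_4) = {Y_0, Y_1, Y_3, Y_5, Y_6, Y_7, Y_9, Y_10, Y_11}, which has 9 nodes.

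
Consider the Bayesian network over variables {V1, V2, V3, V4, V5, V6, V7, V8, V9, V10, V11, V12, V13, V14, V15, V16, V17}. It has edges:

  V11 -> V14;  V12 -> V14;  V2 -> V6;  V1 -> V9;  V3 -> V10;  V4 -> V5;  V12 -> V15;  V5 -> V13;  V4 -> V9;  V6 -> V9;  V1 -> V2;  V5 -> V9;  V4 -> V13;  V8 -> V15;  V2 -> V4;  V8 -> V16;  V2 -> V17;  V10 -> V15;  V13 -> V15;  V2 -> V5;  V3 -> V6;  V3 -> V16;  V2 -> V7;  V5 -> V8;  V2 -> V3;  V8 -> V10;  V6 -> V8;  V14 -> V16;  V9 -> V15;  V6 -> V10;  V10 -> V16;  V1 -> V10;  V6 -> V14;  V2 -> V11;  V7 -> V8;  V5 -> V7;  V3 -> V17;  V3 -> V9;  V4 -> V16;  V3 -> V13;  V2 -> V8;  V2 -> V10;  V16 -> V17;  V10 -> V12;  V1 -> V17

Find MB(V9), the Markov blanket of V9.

{V1, V3, V4, V5, V6, V8, V10, V12, V13, V15}

By definition, MB(V9) is built from V9's parents, V9's children, and the co-parents of V9.
V9 has parents V1, V3, V4, V5, V6.
V9 has child V15.
Parents of each child, excluding V9:
  parents(V15) \ {V9} = {V8, V10, V12, V13}.
MB(V9) = {V1, V3, V4, V5, V6, V8, V10, V12, V13, V15}.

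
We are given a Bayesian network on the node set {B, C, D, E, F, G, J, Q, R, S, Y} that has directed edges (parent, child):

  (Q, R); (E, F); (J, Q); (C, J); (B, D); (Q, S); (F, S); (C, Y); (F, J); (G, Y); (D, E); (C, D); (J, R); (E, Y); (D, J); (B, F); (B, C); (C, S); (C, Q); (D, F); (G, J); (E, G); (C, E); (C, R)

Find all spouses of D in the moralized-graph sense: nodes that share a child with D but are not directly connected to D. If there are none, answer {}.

{G}

Children of D: E, F, J.
  E: C
  F: B, E
  J: C, F, G
Excluding nodes already adjacent to D (B, C, E, F, J), the co-parent-only contribution is {G}.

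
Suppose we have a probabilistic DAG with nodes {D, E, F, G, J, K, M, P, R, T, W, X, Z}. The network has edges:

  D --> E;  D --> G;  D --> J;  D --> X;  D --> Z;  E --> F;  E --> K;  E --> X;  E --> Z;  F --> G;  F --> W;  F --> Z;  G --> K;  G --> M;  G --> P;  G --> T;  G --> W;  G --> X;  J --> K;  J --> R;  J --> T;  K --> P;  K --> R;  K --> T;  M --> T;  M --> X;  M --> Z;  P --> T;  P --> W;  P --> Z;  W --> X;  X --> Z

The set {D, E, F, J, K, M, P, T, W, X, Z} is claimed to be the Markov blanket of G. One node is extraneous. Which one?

Pa(G) = {D, F}.
G's children: K, M, P, T, W, X.
For each child, the remaining parents (spouses of G):
  K also has parents E, J.
  M: no additional parents.
  P also has parent K.
  T also has parents J, K, M, P.
  parents(W) \ {G} = {F, P}.
  parents(X) \ {G} = {D, E, M, W}.
MB(G) = {D, E, F, J, K, M, P, T, W, X}.
Z is neither a parent, child, nor co-parent of G, so it does not belong.

Z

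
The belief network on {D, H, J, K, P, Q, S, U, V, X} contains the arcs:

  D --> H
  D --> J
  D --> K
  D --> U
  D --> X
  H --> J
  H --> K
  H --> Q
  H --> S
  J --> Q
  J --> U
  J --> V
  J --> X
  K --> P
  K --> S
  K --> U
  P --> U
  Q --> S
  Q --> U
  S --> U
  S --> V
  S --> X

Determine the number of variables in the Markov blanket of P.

P's children: U.
Parents of P: K.
Other parents of P's children:
  U also has parents D, J, K, Q, S.
MB(P) = {D, J, K, Q, S, U}, which has 6 nodes.

6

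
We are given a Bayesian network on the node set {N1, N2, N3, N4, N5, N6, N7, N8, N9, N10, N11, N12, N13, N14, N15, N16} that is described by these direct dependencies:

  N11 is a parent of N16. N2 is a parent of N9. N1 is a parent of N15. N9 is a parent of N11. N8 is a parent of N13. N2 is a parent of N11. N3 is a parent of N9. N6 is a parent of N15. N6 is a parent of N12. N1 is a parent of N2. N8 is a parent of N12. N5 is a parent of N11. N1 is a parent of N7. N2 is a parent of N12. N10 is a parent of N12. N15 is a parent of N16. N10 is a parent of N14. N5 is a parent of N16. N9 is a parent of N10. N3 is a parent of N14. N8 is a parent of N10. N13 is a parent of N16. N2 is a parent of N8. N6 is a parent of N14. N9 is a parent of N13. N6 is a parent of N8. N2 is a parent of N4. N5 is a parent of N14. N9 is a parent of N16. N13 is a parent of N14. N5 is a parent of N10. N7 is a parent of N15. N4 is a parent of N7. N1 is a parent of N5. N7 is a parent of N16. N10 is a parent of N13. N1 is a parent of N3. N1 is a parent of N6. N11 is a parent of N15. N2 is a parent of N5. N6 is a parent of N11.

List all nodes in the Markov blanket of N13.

N13's children: N14, N16.
Pa(N13) = {N8, N9, N10}.
For each child, the remaining parents (spouses of N13):
  N14: N3, N5, N6, N10
  N16: N5, N7, N9, N11, N15
MB(N13) = {N3, N5, N6, N7, N8, N9, N10, N11, N14, N15, N16}.

{N3, N5, N6, N7, N8, N9, N10, N11, N14, N15, N16}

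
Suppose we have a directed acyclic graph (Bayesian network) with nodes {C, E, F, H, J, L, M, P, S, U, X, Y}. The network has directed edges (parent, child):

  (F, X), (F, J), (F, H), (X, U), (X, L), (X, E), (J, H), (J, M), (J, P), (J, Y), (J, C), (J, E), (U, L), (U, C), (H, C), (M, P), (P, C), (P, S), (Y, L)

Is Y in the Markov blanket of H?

No

By definition, MB(H) is built from H's parents, H's children, and the co-parents of H.
H has child C.
H has parents F, J.
Co-parents of H (other parents of its children):
  parents(C) \ {H} = {J, P, U}.
MB(H) = {C, F, J, P, U}; Y is not in this set.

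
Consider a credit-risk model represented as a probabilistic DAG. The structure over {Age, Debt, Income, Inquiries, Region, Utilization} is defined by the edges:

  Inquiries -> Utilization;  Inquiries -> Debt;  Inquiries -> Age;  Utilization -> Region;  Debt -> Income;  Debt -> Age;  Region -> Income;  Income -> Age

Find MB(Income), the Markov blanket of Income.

{Age, Debt, Inquiries, Region}

Children of Income: Age.
Income's parents: Debt, Region.
Other parents of Income's children:
  parents(Age) \ {Income} = {Debt, Inquiries}.
So the Markov blanket of Income is {Age, Debt, Inquiries, Region}.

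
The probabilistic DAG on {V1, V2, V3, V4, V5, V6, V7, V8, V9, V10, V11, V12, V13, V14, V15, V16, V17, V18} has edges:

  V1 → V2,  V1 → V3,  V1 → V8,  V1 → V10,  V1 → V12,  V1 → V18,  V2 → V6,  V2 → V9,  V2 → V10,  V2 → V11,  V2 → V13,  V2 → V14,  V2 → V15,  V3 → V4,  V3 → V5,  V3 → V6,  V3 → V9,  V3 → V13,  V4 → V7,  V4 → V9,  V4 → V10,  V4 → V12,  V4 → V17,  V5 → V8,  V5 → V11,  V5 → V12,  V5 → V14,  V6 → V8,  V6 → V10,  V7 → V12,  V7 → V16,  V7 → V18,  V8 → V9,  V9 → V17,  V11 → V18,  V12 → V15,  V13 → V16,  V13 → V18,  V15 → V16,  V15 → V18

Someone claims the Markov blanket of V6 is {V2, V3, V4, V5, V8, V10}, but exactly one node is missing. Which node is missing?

V1

Recall MB(v) = parents ∪ children ∪ spouses, where spouses are the other parents of v's children.
Parents of V6: V2, V3.
Ch(V6) = {V8, V10}.
Parents of each child, excluding V6:
  parents(V8) \ {V6} = {V1, V5}.
  parents(V10) \ {V6} = {V1, V2, V4}.
MB(V6) = {V1, V2, V3, V4, V5, V8, V10}.
Comparing with the claimed set, V1 is missing.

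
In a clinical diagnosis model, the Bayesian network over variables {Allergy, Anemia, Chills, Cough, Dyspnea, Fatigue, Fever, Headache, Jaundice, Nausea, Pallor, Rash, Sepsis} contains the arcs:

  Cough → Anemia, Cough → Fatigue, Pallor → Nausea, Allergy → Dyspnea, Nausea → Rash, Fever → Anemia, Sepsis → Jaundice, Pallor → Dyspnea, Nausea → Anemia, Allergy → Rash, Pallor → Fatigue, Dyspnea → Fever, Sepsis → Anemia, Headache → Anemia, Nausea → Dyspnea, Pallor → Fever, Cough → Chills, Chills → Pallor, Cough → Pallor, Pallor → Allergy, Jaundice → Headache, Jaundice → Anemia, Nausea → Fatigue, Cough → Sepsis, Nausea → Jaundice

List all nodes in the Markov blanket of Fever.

A node's Markov blanket = Pa ∪ Ch ∪ (parents of Ch other than the node itself).
Fever's parents: Dyspnea, Pallor.
Fever's children: Anemia.
Co-parents of Fever (other parents of its children):
  Anemia: Cough, Headache, Jaundice, Nausea, Sepsis
Union: {Dyspnea, Pallor} ∪ {Anemia} ∪ {Cough, Headache, Jaundice, Nausea, Sepsis} = {Anemia, Cough, Dyspnea, Headache, Jaundice, Nausea, Pallor, Sepsis}.

{Anemia, Cough, Dyspnea, Headache, Jaundice, Nausea, Pallor, Sepsis}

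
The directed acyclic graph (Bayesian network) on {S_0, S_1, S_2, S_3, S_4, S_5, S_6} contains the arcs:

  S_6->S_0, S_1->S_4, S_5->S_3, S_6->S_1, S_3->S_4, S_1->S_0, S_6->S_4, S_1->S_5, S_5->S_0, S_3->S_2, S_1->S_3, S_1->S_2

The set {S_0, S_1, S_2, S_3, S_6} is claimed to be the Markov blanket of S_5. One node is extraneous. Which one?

S_2

By definition, MB(S_5) is built from S_5's parents, S_5's children, and the co-parents of S_5.
S_5 has parent S_1.
Children of S_5: S_0, S_3.
Co-parents of S_5 (other parents of its children):
  S_3: S_1
  S_0: S_1, S_6
MB(S_5) = {S_0, S_1, S_3, S_6}.
S_2 is neither a parent, child, nor co-parent of S_5, so it does not belong.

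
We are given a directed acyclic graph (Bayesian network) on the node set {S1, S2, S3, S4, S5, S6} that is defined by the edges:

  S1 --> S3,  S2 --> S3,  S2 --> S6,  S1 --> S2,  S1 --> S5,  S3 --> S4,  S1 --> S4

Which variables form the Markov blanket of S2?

{S1, S3, S6}

Recall MB(v) = parents ∪ children ∪ spouses, where spouses are the other parents of v's children.
S2's parents: S1.
S2's children: S3, S6.
Parents of each child, excluding S2:
  parents(S3) \ {S2} = {S1}.
  S6: no additional parents.
So the Markov blanket of S2 is {S1, S3, S6}.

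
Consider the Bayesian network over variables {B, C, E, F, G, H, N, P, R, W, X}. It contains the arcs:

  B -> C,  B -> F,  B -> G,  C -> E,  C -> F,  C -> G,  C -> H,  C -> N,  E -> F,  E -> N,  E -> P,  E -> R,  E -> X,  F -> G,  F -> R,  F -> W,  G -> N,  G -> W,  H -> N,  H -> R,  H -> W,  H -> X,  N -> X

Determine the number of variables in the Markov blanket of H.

8

By definition, MB(H) is built from H's parents, H's children, and the co-parents of H.
H has children N, R, W, X.
H has parent C.
Co-parents of H (other parents of its children):
  N also has parents C, E, G.
  R's other parents are E, F.
  W also has parents F, G.
  X's other parents are E, N.
MB(H) = {C, E, F, G, N, R, W, X}, which has 8 nodes.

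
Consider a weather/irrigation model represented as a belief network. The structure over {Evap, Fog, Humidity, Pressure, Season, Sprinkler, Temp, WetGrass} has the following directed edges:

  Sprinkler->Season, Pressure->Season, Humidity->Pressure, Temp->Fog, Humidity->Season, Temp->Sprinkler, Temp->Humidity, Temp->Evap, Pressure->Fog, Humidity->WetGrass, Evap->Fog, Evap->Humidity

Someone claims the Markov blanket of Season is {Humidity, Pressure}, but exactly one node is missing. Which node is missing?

Season's children: none.
Parents of Season: Humidity, Pressure, Sprinkler.
With no children, Season has no spouses; the co-parent set is empty.
MB(Season) = {Humidity, Pressure, Sprinkler}.
Comparing with the claimed set, Sprinkler is missing.

Sprinkler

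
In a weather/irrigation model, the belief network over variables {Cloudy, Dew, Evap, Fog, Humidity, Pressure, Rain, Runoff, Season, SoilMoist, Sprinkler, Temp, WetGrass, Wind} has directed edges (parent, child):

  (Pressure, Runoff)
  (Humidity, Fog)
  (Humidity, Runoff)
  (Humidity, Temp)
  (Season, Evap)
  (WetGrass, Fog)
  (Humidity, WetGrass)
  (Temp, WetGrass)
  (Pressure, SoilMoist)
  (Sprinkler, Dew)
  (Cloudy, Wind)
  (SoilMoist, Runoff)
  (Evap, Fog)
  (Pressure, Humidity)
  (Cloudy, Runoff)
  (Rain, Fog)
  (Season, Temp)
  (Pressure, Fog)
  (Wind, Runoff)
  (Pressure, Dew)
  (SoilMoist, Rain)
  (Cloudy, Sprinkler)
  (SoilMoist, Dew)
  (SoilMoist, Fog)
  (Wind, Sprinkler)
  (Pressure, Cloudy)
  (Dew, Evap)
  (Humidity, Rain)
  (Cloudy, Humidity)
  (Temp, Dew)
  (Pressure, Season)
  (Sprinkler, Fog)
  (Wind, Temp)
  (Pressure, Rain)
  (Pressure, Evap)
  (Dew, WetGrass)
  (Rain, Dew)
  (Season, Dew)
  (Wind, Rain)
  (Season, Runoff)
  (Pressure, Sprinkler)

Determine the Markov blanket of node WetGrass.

{Dew, Evap, Fog, Humidity, Pressure, Rain, SoilMoist, Sprinkler, Temp}

Recall MB(v) = parents ∪ children ∪ spouses, where spouses are the other parents of v's children.
Parents of WetGrass: Dew, Humidity, Temp.
Ch(WetGrass) = {Fog}.
For each child, the remaining parents (spouses of WetGrass):
  parents(Fog) \ {WetGrass} = {Evap, Humidity, Pressure, Rain, SoilMoist, Sprinkler}.
MB(WetGrass) = {Dew, Evap, Fog, Humidity, Pressure, Rain, SoilMoist, Sprinkler, Temp}.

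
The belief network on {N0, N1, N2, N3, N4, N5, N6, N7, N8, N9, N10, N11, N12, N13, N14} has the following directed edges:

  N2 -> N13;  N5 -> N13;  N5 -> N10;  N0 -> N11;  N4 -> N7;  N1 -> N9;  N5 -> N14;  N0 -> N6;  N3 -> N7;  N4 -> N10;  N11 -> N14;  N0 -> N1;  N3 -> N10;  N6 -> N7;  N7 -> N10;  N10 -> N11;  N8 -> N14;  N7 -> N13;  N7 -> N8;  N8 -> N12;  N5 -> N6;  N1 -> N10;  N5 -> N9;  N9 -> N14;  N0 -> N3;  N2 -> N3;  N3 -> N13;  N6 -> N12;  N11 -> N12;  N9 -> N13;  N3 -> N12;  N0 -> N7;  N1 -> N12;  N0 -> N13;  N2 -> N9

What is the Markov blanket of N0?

{N1, N2, N3, N4, N5, N6, N7, N9, N10, N11, N13}

A node's Markov blanket = Pa ∪ Ch ∪ (parents of Ch other than the node itself).
N0 has no parents.
N0's children: N1, N3, N6, N7, N11, N13.
Co-parents of N0 (other parents of its children):
  N1 has no other parent.
  N3 also has parent N2.
  N6 also has parent N5.
  parents(N7) \ {N0} = {N3, N4, N6}.
  N11 also has parent N10.
  parents(N13) \ {N0} = {N2, N3, N5, N7, N9}.
Union: {} ∪ {N1, N3, N6, N7, N11, N13} ∪ {N2, N3, N4, N5, N6, N7, N9, N10} = {N1, N2, N3, N4, N5, N6, N7, N9, N10, N11, N13}.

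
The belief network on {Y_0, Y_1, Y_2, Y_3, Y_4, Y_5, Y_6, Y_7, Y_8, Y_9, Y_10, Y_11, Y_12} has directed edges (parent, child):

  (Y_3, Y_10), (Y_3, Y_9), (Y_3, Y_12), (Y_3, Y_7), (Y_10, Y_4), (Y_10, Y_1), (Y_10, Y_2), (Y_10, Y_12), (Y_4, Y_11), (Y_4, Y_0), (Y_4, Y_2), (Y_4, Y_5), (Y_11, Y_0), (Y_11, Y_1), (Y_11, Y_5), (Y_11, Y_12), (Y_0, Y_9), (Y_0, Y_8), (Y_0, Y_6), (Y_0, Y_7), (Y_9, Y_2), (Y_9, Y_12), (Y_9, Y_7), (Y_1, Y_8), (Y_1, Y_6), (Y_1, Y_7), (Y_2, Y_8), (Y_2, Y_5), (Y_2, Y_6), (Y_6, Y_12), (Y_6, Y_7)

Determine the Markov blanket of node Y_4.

{Y_0, Y_2, Y_5, Y_9, Y_10, Y_11}

Recall MB(v) = parents ∪ children ∪ spouses, where spouses are the other parents of v's children.
Pa(Y_4) = {Y_10}.
Y_4 has children Y_0, Y_2, Y_5, Y_11.
For each child, the remaining parents (spouses of Y_4):
  Y_11: —
  Y_0: Y_11
  Y_2: Y_9, Y_10
  Y_5: Y_2, Y_11
Taking the union gives {Y_0, Y_2, Y_5, Y_9, Y_10, Y_11}.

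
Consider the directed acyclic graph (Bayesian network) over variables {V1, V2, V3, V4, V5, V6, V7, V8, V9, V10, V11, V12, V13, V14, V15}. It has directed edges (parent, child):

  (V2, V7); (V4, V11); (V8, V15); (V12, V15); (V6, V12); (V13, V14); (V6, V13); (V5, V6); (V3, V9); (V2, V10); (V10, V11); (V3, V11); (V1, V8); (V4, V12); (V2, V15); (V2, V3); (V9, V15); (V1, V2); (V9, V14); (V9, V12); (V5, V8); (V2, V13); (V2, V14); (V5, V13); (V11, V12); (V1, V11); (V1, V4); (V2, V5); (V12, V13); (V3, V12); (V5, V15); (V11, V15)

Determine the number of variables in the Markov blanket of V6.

8

Recall MB(v) = parents ∪ children ∪ spouses, where spouses are the other parents of v's children.
V6's parents: V5.
V6's children: V12, V13.
For each child, the remaining parents (spouses of V6):
  V12 also has parents V3, V4, V9, V11.
  V13's other parents are V2, V5, V12.
MB(V6) = {V2, V3, V4, V5, V9, V11, V12, V13}, which has 8 nodes.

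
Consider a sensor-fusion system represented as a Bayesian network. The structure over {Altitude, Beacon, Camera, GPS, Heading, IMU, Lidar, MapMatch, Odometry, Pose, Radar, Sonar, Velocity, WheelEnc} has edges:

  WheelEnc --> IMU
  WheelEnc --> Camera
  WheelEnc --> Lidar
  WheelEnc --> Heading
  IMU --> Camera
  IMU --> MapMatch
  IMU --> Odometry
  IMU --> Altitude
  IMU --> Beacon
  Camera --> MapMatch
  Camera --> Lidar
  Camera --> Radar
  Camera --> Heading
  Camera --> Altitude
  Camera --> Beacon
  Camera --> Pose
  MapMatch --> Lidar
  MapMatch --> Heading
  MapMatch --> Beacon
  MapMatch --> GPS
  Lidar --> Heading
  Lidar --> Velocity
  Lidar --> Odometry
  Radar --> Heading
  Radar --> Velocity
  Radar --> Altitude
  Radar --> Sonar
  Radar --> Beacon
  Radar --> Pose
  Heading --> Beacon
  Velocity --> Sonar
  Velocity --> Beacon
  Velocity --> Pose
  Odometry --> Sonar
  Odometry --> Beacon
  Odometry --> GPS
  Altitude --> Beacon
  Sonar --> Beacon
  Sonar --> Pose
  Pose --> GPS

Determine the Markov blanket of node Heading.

{Altitude, Beacon, Camera, IMU, Lidar, MapMatch, Odometry, Radar, Sonar, Velocity, WheelEnc}

Heading has parents Camera, Lidar, MapMatch, Radar, WheelEnc.
Ch(Heading) = {Beacon}.
Other parents of Heading's children:
  Beacon's other parents are Altitude, Camera, IMU, MapMatch, Odometry, Radar, Sonar, Velocity.
Union: {Camera, Lidar, MapMatch, Radar, WheelEnc} ∪ {Beacon} ∪ {Altitude, Camera, IMU, MapMatch, Odometry, Radar, Sonar, Velocity} = {Altitude, Beacon, Camera, IMU, Lidar, MapMatch, Odometry, Radar, Sonar, Velocity, WheelEnc}.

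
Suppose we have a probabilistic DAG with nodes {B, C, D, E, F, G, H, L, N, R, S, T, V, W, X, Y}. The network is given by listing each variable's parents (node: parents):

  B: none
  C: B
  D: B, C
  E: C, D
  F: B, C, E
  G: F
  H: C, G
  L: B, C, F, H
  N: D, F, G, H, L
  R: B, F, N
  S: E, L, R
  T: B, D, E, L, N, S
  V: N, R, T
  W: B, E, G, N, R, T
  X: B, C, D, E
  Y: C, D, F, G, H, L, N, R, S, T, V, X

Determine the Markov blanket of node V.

A node's Markov blanket = Pa ∪ Ch ∪ (parents of Ch other than the node itself).
V's parents: N, R, T.
Ch(V) = {Y}.
Co-parents of V (other parents of its children):
  Y also has parents C, D, F, G, H, L, N, R, S, T, X.
Taking the union gives {C, D, F, G, H, L, N, R, S, T, X, Y}.

{C, D, F, G, H, L, N, R, S, T, X, Y}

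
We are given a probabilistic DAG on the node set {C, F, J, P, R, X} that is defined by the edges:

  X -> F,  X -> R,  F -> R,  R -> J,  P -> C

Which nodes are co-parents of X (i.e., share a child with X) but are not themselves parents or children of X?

{}

Children of X: F, R.
  F: no additional parents.
  R's other parent is F.
Excluding nodes already adjacent to X (F, R), the co-parent-only contribution is {}.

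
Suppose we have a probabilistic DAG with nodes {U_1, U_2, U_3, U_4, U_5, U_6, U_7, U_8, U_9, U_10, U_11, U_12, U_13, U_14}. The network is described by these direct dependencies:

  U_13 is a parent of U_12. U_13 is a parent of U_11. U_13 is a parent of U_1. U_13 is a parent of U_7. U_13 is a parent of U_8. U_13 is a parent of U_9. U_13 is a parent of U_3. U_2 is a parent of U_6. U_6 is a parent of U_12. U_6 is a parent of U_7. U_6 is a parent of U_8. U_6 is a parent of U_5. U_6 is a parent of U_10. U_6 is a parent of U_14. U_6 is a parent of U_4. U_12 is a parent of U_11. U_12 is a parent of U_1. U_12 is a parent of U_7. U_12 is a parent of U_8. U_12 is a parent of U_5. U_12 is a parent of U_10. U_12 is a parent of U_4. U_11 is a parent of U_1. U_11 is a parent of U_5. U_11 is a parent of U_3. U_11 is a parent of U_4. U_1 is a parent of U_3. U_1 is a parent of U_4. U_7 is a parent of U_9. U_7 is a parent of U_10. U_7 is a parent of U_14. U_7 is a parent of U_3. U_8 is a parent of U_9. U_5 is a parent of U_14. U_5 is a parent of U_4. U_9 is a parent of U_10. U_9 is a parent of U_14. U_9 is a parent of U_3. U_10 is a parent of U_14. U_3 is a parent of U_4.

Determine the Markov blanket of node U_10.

A node's Markov blanket = Pa ∪ Ch ∪ (parents of Ch other than the node itself).
Ch(U_10) = {U_14}.
U_10's parents: U_6, U_7, U_9, U_12.
Parents of each child, excluding U_10:
  U_14: U_5, U_6, U_7, U_9
So the Markov blanket of U_10 is {U_5, U_6, U_7, U_9, U_12, U_14}.

{U_5, U_6, U_7, U_9, U_12, U_14}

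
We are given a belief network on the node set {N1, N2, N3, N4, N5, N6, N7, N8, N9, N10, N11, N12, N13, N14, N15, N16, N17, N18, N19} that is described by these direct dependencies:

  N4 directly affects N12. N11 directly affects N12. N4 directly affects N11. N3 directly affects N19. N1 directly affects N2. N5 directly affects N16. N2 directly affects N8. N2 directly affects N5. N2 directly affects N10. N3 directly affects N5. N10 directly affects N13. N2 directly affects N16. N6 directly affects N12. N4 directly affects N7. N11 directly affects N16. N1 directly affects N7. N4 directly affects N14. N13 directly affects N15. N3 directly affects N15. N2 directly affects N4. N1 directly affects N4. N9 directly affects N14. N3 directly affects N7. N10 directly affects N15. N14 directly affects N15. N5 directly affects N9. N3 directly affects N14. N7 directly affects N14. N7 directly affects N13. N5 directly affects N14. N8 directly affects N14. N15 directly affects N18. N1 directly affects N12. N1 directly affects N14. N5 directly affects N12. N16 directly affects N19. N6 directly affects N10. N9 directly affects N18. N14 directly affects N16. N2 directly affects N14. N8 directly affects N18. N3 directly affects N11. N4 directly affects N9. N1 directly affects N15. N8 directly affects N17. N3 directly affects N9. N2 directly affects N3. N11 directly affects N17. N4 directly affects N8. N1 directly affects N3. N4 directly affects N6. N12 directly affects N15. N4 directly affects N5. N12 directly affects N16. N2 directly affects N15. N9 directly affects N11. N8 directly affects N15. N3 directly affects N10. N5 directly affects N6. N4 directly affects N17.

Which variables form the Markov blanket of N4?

By definition, MB(N4) is built from N4's parents, N4's children, and the co-parents of N4.
Children of N4: N5, N6, N7, N8, N9, N11, N12, N14, N17.
Pa(N4) = {N1, N2}.
Other parents of N4's children:
  N5: N2, N3
  N6: N5
  N7: N1, N3
  N8: N2
  N9: N3, N5
  N11: N3, N9
  N12: N1, N5, N6, N11
  N14: N1, N2, N3, N5, N7, N8, N9
  N17: N8, N11
MB(N4) = {N1, N2, N3, N5, N6, N7, N8, N9, N11, N12, N14, N17}.

{N1, N2, N3, N5, N6, N7, N8, N9, N11, N12, N14, N17}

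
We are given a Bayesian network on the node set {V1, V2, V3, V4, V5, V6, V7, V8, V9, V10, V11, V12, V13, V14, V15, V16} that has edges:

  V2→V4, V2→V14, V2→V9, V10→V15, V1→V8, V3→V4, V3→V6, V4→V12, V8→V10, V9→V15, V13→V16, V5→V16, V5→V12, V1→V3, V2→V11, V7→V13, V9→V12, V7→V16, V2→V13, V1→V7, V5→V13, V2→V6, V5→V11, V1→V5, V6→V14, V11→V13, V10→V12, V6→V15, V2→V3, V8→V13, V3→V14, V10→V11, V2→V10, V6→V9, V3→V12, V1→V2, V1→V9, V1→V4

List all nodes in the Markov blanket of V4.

The Markov blanket of a node is its parents, its children, and the other parents of its children.
V4 has parents V1, V2, V3.
Ch(V4) = {V12}.
Co-parents of V4 (other parents of its children):
  V12's other parents are V3, V5, V9, V10.
Taking the union gives {V1, V2, V3, V5, V9, V10, V12}.

{V1, V2, V3, V5, V9, V10, V12}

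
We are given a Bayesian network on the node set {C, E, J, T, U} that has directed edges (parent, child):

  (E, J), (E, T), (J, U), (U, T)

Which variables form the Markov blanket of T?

Pa(T) = {E, U}.
Children of T: none.
With no children, T has no spouses; the co-parent set is empty.
Taking the union gives {E, U}.

{E, U}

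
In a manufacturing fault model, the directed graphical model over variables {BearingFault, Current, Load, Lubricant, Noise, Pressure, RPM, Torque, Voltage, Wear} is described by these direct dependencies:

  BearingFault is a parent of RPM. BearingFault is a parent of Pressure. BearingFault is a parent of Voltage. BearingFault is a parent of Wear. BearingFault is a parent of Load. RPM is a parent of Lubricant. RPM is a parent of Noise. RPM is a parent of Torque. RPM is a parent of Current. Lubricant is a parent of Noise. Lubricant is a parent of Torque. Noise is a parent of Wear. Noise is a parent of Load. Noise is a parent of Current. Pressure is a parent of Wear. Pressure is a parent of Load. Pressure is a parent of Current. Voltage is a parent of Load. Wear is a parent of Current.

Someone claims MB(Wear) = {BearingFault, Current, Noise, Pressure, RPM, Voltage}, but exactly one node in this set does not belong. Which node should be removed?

Wear has parents BearingFault, Noise, Pressure.
Children of Wear: Current.
For each child, the remaining parents (spouses of Wear):
  Current also has parents Noise, Pressure, RPM.
MB(Wear) = {BearingFault, Current, Noise, Pressure, RPM}.
Voltage is neither a parent, child, nor co-parent of Wear, so it does not belong.

Voltage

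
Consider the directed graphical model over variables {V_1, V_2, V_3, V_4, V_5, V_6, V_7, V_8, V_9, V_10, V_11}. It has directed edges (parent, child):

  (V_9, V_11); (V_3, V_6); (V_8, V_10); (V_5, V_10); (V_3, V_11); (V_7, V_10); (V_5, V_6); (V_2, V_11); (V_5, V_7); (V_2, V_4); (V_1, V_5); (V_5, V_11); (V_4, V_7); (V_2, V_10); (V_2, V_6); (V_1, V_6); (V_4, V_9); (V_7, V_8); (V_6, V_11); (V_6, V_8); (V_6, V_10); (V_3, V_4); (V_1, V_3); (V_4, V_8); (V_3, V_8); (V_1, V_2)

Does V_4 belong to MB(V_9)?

Yes

V_4 is a parent of V_9.
So V_4 ∈ MB(V_9).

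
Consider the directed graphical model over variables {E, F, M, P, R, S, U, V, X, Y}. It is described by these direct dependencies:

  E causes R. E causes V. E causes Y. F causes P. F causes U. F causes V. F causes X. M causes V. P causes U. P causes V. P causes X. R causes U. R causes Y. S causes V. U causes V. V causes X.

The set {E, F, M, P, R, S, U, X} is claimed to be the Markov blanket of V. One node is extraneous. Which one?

By definition, MB(V) is built from V's parents, V's children, and the co-parents of V.
Ch(V) = {X}.
Parents of V: E, F, M, P, S, U.
Other parents of V's children:
  X: F, P
MB(V) = {E, F, M, P, S, U, X}.
R is neither a parent, child, nor co-parent of V, so it does not belong.

R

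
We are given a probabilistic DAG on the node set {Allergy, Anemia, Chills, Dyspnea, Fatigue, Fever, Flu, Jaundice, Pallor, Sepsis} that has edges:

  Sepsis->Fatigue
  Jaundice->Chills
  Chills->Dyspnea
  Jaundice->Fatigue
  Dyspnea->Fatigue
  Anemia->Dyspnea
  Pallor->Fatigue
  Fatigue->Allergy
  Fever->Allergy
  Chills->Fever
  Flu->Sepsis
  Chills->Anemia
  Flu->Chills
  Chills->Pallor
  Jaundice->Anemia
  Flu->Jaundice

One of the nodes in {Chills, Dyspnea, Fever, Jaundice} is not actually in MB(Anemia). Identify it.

Fever

Ch(Anemia) = {Dyspnea}.
Anemia's parents: Chills, Jaundice.
Parents of each child, excluding Anemia:
  Dyspnea: Chills
MB(Anemia) = {Chills, Dyspnea, Jaundice}.
Fever is neither a parent, child, nor co-parent of Anemia, so it does not belong.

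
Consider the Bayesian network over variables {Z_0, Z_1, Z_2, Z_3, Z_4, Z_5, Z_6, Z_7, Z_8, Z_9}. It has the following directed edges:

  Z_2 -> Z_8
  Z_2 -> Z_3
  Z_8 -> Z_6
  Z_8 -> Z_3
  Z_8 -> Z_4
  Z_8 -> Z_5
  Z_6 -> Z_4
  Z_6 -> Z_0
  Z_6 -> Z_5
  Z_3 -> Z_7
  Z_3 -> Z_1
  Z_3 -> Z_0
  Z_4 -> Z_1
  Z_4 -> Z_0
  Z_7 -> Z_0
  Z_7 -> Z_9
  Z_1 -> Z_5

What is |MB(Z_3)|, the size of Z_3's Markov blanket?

Recall MB(v) = parents ∪ children ∪ spouses, where spouses are the other parents of v's children.
Pa(Z_3) = {Z_2, Z_8}.
Children of Z_3: Z_0, Z_1, Z_7.
Parents of each child, excluding Z_3:
  Z_7: no additional parents.
  Z_1's other parent is Z_4.
  Z_0 also has parents Z_4, Z_6, Z_7.
MB(Z_3) = {Z_0, Z_1, Z_2, Z_4, Z_6, Z_7, Z_8}, which has 7 nodes.

7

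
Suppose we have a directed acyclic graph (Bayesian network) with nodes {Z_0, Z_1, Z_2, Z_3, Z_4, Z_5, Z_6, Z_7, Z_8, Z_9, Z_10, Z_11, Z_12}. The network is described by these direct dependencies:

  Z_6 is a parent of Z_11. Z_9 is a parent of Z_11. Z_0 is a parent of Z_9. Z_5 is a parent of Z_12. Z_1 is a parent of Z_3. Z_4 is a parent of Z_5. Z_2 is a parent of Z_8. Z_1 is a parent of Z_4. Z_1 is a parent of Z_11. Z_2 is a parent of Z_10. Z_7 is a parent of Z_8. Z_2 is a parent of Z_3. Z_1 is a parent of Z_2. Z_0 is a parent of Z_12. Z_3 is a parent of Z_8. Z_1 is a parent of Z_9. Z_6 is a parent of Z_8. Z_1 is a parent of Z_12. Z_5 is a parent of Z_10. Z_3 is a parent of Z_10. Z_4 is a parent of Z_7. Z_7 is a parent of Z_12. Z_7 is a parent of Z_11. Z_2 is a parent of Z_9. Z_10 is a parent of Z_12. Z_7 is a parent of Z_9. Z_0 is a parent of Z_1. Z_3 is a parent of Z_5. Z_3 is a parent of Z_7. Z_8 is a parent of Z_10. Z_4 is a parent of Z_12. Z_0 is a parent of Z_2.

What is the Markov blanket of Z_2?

Recall MB(v) = parents ∪ children ∪ spouses, where spouses are the other parents of v's children.
Children of Z_2: Z_3, Z_8, Z_9, Z_10.
Pa(Z_2) = {Z_0, Z_1}.
Parents of each child, excluding Z_2:
  Z_3's other parent is Z_1.
  Z_8 also has parents Z_3, Z_6, Z_7.
  parents(Z_9) \ {Z_2} = {Z_0, Z_1, Z_7}.
  Z_10's other parents are Z_3, Z_5, Z_8.
So the Markov blanket of Z_2 is {Z_0, Z_1, Z_3, Z_5, Z_6, Z_7, Z_8, Z_9, Z_10}.

{Z_0, Z_1, Z_3, Z_5, Z_6, Z_7, Z_8, Z_9, Z_10}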